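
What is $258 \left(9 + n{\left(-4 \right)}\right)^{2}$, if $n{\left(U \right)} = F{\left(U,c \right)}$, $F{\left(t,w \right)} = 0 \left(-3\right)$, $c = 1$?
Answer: $20898$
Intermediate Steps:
$F{\left(t,w \right)} = 0$
$n{\left(U \right)} = 0$
$258 \left(9 + n{\left(-4 \right)}\right)^{2} = 258 \left(9 + 0\right)^{2} = 258 \cdot 9^{2} = 258 \cdot 81 = 20898$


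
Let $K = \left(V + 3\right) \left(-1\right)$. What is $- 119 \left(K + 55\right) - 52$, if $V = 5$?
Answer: $-5645$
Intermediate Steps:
$K = -8$ ($K = \left(5 + 3\right) \left(-1\right) = 8 \left(-1\right) = -8$)
$- 119 \left(K + 55\right) - 52 = - 119 \left(-8 + 55\right) - 52 = \left(-119\right) 47 - 52 = -5593 - 52 = -5645$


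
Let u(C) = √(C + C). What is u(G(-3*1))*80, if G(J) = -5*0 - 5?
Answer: 80*I*√10 ≈ 252.98*I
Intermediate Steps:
G(J) = -5 (G(J) = 0 - 5 = -5)
u(C) = √2*√C (u(C) = √(2*C) = √2*√C)
u(G(-3*1))*80 = (√2*√(-5))*80 = (√2*(I*√5))*80 = (I*√10)*80 = 80*I*√10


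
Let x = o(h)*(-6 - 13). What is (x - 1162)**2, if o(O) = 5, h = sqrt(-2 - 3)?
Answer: 1580049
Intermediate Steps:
h = I*sqrt(5) (h = sqrt(-5) = I*sqrt(5) ≈ 2.2361*I)
x = -95 (x = 5*(-6 - 13) = 5*(-19) = -95)
(x - 1162)**2 = (-95 - 1162)**2 = (-1257)**2 = 1580049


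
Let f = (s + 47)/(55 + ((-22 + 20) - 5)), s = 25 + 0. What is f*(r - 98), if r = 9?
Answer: -267/2 ≈ -133.50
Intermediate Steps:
s = 25
f = 3/2 (f = (25 + 47)/(55 + ((-22 + 20) - 5)) = 72/(55 + (-2 - 5)) = 72/(55 - 7) = 72/48 = 72*(1/48) = 3/2 ≈ 1.5000)
f*(r - 98) = 3*(9 - 98)/2 = (3/2)*(-89) = -267/2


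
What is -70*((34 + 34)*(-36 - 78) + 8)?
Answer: 542080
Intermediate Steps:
-70*((34 + 34)*(-36 - 78) + 8) = -70*(68*(-114) + 8) = -70*(-7752 + 8) = -70*(-7744) = 542080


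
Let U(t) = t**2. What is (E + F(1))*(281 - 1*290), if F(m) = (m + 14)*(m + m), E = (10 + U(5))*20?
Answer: -6570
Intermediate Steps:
E = 700 (E = (10 + 5**2)*20 = (10 + 25)*20 = 35*20 = 700)
F(m) = 2*m*(14 + m) (F(m) = (14 + m)*(2*m) = 2*m*(14 + m))
(E + F(1))*(281 - 1*290) = (700 + 2*1*(14 + 1))*(281 - 1*290) = (700 + 2*1*15)*(281 - 290) = (700 + 30)*(-9) = 730*(-9) = -6570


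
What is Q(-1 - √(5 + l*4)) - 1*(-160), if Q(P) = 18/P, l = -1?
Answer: 151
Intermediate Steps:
Q(-1 - √(5 + l*4)) - 1*(-160) = 18/(-1 - √(5 - 1*4)) - 1*(-160) = 18/(-1 - √(5 - 4)) + 160 = 18/(-1 - √1) + 160 = 18/(-1 - 1*1) + 160 = 18/(-1 - 1) + 160 = 18/(-2) + 160 = 18*(-½) + 160 = -9 + 160 = 151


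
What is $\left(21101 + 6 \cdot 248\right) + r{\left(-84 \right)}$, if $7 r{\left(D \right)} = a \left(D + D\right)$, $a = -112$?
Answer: $25277$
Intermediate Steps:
$r{\left(D \right)} = - 32 D$ ($r{\left(D \right)} = \frac{\left(-112\right) \left(D + D\right)}{7} = \frac{\left(-112\right) 2 D}{7} = \frac{\left(-224\right) D}{7} = - 32 D$)
$\left(21101 + 6 \cdot 248\right) + r{\left(-84 \right)} = \left(21101 + 6 \cdot 248\right) - -2688 = \left(21101 + 1488\right) + 2688 = 22589 + 2688 = 25277$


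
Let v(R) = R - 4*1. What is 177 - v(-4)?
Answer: 185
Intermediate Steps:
v(R) = -4 + R (v(R) = R - 4 = -4 + R)
177 - v(-4) = 177 - (-4 - 4) = 177 - 1*(-8) = 177 + 8 = 185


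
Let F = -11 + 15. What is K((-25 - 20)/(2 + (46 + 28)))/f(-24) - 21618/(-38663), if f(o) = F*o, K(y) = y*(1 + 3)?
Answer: 13723689/23507104 ≈ 0.58381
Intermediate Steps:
K(y) = 4*y (K(y) = y*4 = 4*y)
F = 4
f(o) = 4*o
K((-25 - 20)/(2 + (46 + 28)))/f(-24) - 21618/(-38663) = (4*((-25 - 20)/(2 + (46 + 28))))/((4*(-24))) - 21618/(-38663) = (4*(-45/(2 + 74)))/(-96) - 21618*(-1/38663) = (4*(-45/76))*(-1/96) + 21618/38663 = -45/19*(-1/96) + 21618/38663 = 15/608 + 21618/38663 = 13723689/23507104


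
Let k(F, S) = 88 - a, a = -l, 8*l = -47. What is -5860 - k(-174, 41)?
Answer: -47537/8 ≈ -5942.1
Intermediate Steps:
l = -47/8 (l = (⅛)*(-47) = -47/8 ≈ -5.8750)
a = 47/8 (a = -1*(-47/8) = 47/8 ≈ 5.8750)
k(F, S) = 657/8 (k(F, S) = 88 - 1*47/8 = 88 - 47/8 = 657/8)
-5860 - k(-174, 41) = -5860 - 1*657/8 = -5860 - 657/8 = -47537/8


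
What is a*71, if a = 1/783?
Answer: 71/783 ≈ 0.090677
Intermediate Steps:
a = 1/783 ≈ 0.0012771
a*71 = (1/783)*71 = 71/783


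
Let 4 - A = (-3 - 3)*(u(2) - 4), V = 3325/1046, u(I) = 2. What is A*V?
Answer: -13300/523 ≈ -25.430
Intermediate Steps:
V = 3325/1046 (V = 3325*(1/1046) = 3325/1046 ≈ 3.1788)
A = -8 (A = 4 - (-3 - 3)*(2 - 4) = 4 - (-6)*(-2) = 4 - 1*12 = 4 - 12 = -8)
A*V = -8*3325/1046 = -13300/523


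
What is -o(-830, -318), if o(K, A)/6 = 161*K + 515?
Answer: 798690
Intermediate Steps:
o(K, A) = 3090 + 966*K (o(K, A) = 6*(161*K + 515) = 6*(515 + 161*K) = 3090 + 966*K)
-o(-830, -318) = -(3090 + 966*(-830)) = -(3090 - 801780) = -1*(-798690) = 798690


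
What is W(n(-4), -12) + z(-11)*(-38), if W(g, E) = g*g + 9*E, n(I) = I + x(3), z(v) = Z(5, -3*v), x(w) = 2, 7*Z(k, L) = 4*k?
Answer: -1488/7 ≈ -212.57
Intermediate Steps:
Z(k, L) = 4*k/7 (Z(k, L) = (4*k)/7 = 4*k/7)
z(v) = 20/7 (z(v) = (4/7)*5 = 20/7)
n(I) = 2 + I (n(I) = I + 2 = 2 + I)
W(g, E) = g**2 + 9*E
W(n(-4), -12) + z(-11)*(-38) = ((2 - 4)**2 + 9*(-12)) + (20/7)*(-38) = ((-2)**2 - 108) - 760/7 = (4 - 108) - 760/7 = -104 - 760/7 = -1488/7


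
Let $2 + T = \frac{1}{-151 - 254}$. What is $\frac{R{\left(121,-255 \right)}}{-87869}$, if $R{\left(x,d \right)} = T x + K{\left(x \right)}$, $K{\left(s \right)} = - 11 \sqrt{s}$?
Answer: $\frac{147136}{35586945} \approx 0.0041346$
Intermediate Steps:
$T = - \frac{811}{405}$ ($T = -2 + \frac{1}{-151 - 254} = -2 + \frac{1}{-405} = -2 - \frac{1}{405} = - \frac{811}{405} \approx -2.0025$)
$R{\left(x,d \right)} = - 11 \sqrt{x} - \frac{811 x}{405}$ ($R{\left(x,d \right)} = - \frac{811 x}{405} - 11 \sqrt{x} = - 11 \sqrt{x} - \frac{811 x}{405}$)
$\frac{R{\left(121,-255 \right)}}{-87869} = \frac{- 11 \sqrt{121} - \frac{98131}{405}}{-87869} = \left(\left(-11\right) 11 - \frac{98131}{405}\right) \left(- \frac{1}{87869}\right) = \left(-121 - \frac{98131}{405}\right) \left(- \frac{1}{87869}\right) = \left(- \frac{147136}{405}\right) \left(- \frac{1}{87869}\right) = \frac{147136}{35586945}$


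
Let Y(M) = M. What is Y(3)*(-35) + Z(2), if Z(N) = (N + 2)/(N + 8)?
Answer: -523/5 ≈ -104.60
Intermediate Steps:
Z(N) = (2 + N)/(8 + N)
Y(3)*(-35) + Z(2) = 3*(-35) + (2 + 2)/(8 + 2) = -105 + 4/10 = -105 + (1/10)*4 = -105 + 2/5 = -523/5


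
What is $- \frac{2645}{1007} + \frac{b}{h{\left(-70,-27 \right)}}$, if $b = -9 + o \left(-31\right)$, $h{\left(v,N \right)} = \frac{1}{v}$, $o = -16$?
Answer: $- \frac{34331275}{1007} \approx -34093.0$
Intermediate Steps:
$b = 487$ ($b = -9 - -496 = -9 + 496 = 487$)
$- \frac{2645}{1007} + \frac{b}{h{\left(-70,-27 \right)}} = - \frac{2645}{1007} + \frac{487}{\frac{1}{-70}} = \left(-2645\right) \frac{1}{1007} + \frac{487}{- \frac{1}{70}} = - \frac{2645}{1007} + 487 \left(-70\right) = - \frac{2645}{1007} - 34090 = - \frac{34331275}{1007}$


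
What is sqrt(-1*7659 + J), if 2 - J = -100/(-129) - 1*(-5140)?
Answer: I*sqrt(212967777)/129 ≈ 113.13*I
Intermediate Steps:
J = -662902/129 (J = 2 - (-100/(-129) - 1*(-5140)) = 2 - (-100*(-1/129) + 5140) = 2 - (100/129 + 5140) = 2 - 1*663160/129 = 2 - 663160/129 = -662902/129 ≈ -5138.8)
sqrt(-1*7659 + J) = sqrt(-1*7659 - 662902/129) = sqrt(-7659 - 662902/129) = sqrt(-1650913/129) = I*sqrt(212967777)/129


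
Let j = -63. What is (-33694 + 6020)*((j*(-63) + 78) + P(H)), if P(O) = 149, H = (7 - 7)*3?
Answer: -116120104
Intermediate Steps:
H = 0 (H = 0*3 = 0)
(-33694 + 6020)*((j*(-63) + 78) + P(H)) = (-33694 + 6020)*((-63*(-63) + 78) + 149) = -27674*((3969 + 78) + 149) = -27674*(4047 + 149) = -27674*4196 = -116120104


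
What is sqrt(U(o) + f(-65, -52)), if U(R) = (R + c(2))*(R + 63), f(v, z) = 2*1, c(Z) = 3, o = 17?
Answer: 3*sqrt(178) ≈ 40.025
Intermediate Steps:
f(v, z) = 2
U(R) = (3 + R)*(63 + R) (U(R) = (R + 3)*(R + 63) = (3 + R)*(63 + R))
sqrt(U(o) + f(-65, -52)) = sqrt((189 + 17**2 + 66*17) + 2) = sqrt((189 + 289 + 1122) + 2) = sqrt(1600 + 2) = sqrt(1602) = 3*sqrt(178)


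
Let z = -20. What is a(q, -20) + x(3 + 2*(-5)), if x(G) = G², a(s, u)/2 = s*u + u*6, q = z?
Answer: 609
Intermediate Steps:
q = -20
a(s, u) = 12*u + 2*s*u (a(s, u) = 2*(s*u + u*6) = 2*(s*u + 6*u) = 2*(6*u + s*u) = 12*u + 2*s*u)
a(q, -20) + x(3 + 2*(-5)) = 2*(-20)*(6 - 20) + (3 + 2*(-5))² = 2*(-20)*(-14) + (3 - 10)² = 560 + (-7)² = 560 + 49 = 609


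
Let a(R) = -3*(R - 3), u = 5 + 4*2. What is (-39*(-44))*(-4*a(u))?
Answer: 205920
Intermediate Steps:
u = 13 (u = 5 + 8 = 13)
a(R) = 9 - 3*R (a(R) = -3*(-3 + R) = 9 - 3*R)
(-39*(-44))*(-4*a(u)) = (-39*(-44))*(-4*(9 - 3*13)) = 1716*(-4*(9 - 39)) = 1716*(-4*(-30)) = 1716*120 = 205920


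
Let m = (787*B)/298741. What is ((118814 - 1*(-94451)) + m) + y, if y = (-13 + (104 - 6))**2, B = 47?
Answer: 65869440079/298741 ≈ 2.2049e+5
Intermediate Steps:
m = 36989/298741 (m = (787*47)/298741 = 36989*(1/298741) = 36989/298741 ≈ 0.12382)
y = 7225 (y = (-13 + 98)**2 = 85**2 = 7225)
((118814 - 1*(-94451)) + m) + y = ((118814 - 1*(-94451)) + 36989/298741) + 7225 = ((118814 + 94451) + 36989/298741) + 7225 = (213265 + 36989/298741) + 7225 = 63711036354/298741 + 7225 = 65869440079/298741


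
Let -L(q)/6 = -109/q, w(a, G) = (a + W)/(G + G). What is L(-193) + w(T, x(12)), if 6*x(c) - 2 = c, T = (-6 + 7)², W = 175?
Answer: 46374/1351 ≈ 34.326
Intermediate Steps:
T = 1 (T = 1² = 1)
x(c) = ⅓ + c/6
w(a, G) = (175 + a)/(2*G) (w(a, G) = (a + 175)/(G + G) = (175 + a)/((2*G)) = (175 + a)*(1/(2*G)) = (175 + a)/(2*G))
L(q) = 654/q (L(q) = -(-654)/q = 654/q)
L(-193) + w(T, x(12)) = 654/(-193) + (175 + 1)/(2*(⅓ + (⅙)*12)) = 654*(-1/193) + (½)*176/(⅓ + 2) = -654/193 + (½)*176/(7/3) = -654/193 + (½)*(3/7)*176 = -654/193 + 264/7 = 46374/1351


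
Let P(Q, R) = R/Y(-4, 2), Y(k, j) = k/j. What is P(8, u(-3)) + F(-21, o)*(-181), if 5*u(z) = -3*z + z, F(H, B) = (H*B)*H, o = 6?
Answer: -2394633/5 ≈ -4.7893e+5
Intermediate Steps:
F(H, B) = B*H² (F(H, B) = (B*H)*H = B*H²)
u(z) = -2*z/5 (u(z) = (-3*z + z)/5 = (-2*z)/5 = -2*z/5)
P(Q, R) = -R/2 (P(Q, R) = R/((-4/2)) = R/((-4*½)) = R/(-2) = R*(-½) = -R/2)
P(8, u(-3)) + F(-21, o)*(-181) = -(-1)*(-3)/5 + (6*(-21)²)*(-181) = -½*6/5 + (6*441)*(-181) = -⅗ + 2646*(-181) = -⅗ - 478926 = -2394633/5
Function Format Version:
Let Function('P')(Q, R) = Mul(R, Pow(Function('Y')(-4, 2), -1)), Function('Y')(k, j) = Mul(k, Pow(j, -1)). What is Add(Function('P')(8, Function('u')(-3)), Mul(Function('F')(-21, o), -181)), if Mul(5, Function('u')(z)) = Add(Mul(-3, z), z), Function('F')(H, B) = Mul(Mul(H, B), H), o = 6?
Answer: Rational(-2394633, 5) ≈ -4.7893e+5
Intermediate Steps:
Function('F')(H, B) = Mul(B, Pow(H, 2)) (Function('F')(H, B) = Mul(Mul(B, H), H) = Mul(B, Pow(H, 2)))
Function('u')(z) = Mul(Rational(-2, 5), z) (Function('u')(z) = Mul(Rational(1, 5), Add(Mul(-3, z), z)) = Mul(Rational(1, 5), Mul(-2, z)) = Mul(Rational(-2, 5), z))
Function('P')(Q, R) = Mul(Rational(-1, 2), R) (Function('P')(Q, R) = Mul(R, Pow(Mul(-4, Pow(2, -1)), -1)) = Mul(R, Pow(Mul(-4, Rational(1, 2)), -1)) = Mul(R, Pow(-2, -1)) = Mul(R, Rational(-1, 2)) = Mul(Rational(-1, 2), R))
Add(Function('P')(8, Function('u')(-3)), Mul(Function('F')(-21, o), -181)) = Add(Mul(Rational(-1, 2), Mul(Rational(-2, 5), -3)), Mul(Mul(6, Pow(-21, 2)), -181)) = Add(Mul(Rational(-1, 2), Rational(6, 5)), Mul(Mul(6, 441), -181)) = Add(Rational(-3, 5), Mul(2646, -181)) = Add(Rational(-3, 5), -478926) = Rational(-2394633, 5)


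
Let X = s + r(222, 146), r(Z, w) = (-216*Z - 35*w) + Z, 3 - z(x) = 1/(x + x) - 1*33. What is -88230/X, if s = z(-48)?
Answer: 8470080/5069183 ≈ 1.6709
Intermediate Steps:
z(x) = 36 - 1/(2*x) (z(x) = 3 - (1/(x + x) - 1*33) = 3 - (1/(2*x) - 33) = 3 - (-33 + 1/(2*x)) = 3 + (33 - 1/(2*x)) = 36 - 1/(2*x))
r(Z, w) = -215*Z - 35*w
s = 3457/96 (s = 36 - ½/(-48) = 36 - ½*(-1/48) = 36 + 1/96 = 3457/96 ≈ 36.010)
X = -5069183/96 (X = 3457/96 + (-215*222 - 35*146) = 3457/96 + (-47730 - 5110) = 3457/96 - 52840 = -5069183/96 ≈ -52804.)
-88230/X = -88230/(-5069183/96) = -88230*(-96/5069183) = 8470080/5069183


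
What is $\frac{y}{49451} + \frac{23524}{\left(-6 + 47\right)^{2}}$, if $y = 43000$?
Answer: $\frac{1235568324}{83127131} \approx 14.864$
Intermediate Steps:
$\frac{y}{49451} + \frac{23524}{\left(-6 + 47\right)^{2}} = \frac{43000}{49451} + \frac{23524}{\left(-6 + 47\right)^{2}} = 43000 \cdot \frac{1}{49451} + \frac{23524}{41^{2}} = \frac{43000}{49451} + \frac{23524}{1681} = \frac{1235568324}{83127131}$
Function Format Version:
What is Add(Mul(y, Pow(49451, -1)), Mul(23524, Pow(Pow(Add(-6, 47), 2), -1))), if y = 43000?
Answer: Rational(1235568324, 83127131) ≈ 14.864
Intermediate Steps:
Add(Mul(y, Pow(49451, -1)), Mul(23524, Pow(Pow(Add(-6, 47), 2), -1))) = Add(Mul(43000, Pow(49451, -1)), Mul(23524, Pow(Pow(Add(-6, 47), 2), -1))) = Add(Mul(43000, Rational(1, 49451)), Mul(23524, Pow(Pow(41, 2), -1))) = Add(Rational(43000, 49451), Mul(23524, Pow(1681, -1))) = Add(Rational(43000, 49451), Mul(23524, Rational(1, 1681))) = Add(Rational(43000, 49451), Rational(23524, 1681)) = Rational(1235568324, 83127131)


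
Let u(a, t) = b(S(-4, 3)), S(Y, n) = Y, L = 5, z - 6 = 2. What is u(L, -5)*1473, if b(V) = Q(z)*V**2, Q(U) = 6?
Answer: 141408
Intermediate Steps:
z = 8 (z = 6 + 2 = 8)
b(V) = 6*V**2
u(a, t) = 96 (u(a, t) = 6*(-4)**2 = 6*16 = 96)
u(L, -5)*1473 = 96*1473 = 141408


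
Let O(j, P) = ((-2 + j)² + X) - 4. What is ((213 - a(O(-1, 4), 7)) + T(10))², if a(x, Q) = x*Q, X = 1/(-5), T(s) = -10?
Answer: 717409/25 ≈ 28696.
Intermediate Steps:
X = -⅕ ≈ -0.20000
O(j, P) = -21/5 + (-2 + j)² (O(j, P) = ((-2 + j)² - ⅕) - 4 = (-⅕ + (-2 + j)²) - 4 = -21/5 + (-2 + j)²)
a(x, Q) = Q*x
((213 - a(O(-1, 4), 7)) + T(10))² = ((213 - 7*(-21/5 + (-2 - 1)²)) - 10)² = ((213 - 7*(-21/5 + (-3)²)) - 10)² = ((213 - 7*(-21/5 + 9)) - 10)² = ((213 - 7*24/5) - 10)² = ((213 - 1*168/5) - 10)² = ((213 - 168/5) - 10)² = (897/5 - 10)² = (847/5)² = 717409/25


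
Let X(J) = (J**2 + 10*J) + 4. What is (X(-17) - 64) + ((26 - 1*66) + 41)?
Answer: 60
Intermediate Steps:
X(J) = 4 + J**2 + 10*J
(X(-17) - 64) + ((26 - 1*66) + 41) = ((4 + (-17)**2 + 10*(-17)) - 64) + ((26 - 1*66) + 41) = ((4 + 289 - 170) - 64) + ((26 - 66) + 41) = (123 - 64) + (-40 + 41) = 59 + 1 = 60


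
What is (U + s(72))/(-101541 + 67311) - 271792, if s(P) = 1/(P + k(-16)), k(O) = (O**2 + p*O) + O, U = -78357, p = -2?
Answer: -3200356460233/11775120 ≈ -2.7179e+5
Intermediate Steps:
k(O) = O**2 - O (k(O) = (O**2 - 2*O) + O = O**2 - O)
s(P) = 1/(272 + P) (s(P) = 1/(P - 16*(-1 - 16)) = 1/(P - 16*(-17)) = 1/(P + 272) = 1/(272 + P))
(U + s(72))/(-101541 + 67311) - 271792 = (-78357 + 1/(272 + 72))/(-101541 + 67311) - 271792 = (-78357 + 1/344)/(-34230) - 271792 = (-78357 + 1/344)*(-1/34230) - 271792 = -26954807/344*(-1/34230) - 271792 = 26954807/11775120 - 271792 = -3200356460233/11775120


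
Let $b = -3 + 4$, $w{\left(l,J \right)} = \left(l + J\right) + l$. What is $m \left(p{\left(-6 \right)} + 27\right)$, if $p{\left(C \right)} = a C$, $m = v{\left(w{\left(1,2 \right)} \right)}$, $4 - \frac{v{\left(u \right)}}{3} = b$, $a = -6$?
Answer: $567$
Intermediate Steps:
$w{\left(l,J \right)} = J + 2 l$ ($w{\left(l,J \right)} = \left(J + l\right) + l = J + 2 l$)
$b = 1$
$v{\left(u \right)} = 9$ ($v{\left(u \right)} = 12 - 3 = 9$)
$m = 9$
$p{\left(C \right)} = - 6 C$
$m \left(p{\left(-6 \right)} + 27\right) = 9 \left(\left(-6\right) \left(-6\right) + 27\right) = 9 \left(36 + 27\right) = 9 \cdot 63 = 567$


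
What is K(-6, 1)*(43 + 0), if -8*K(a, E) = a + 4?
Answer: 43/4 ≈ 10.750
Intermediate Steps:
K(a, E) = -½ - a/8 (K(a, E) = -(a + 4)/8 = -(4 + a)/8 = -½ - a/8)
K(-6, 1)*(43 + 0) = (-½ - ⅛*(-6))*(43 + 0) = (-½ + ¾)*43 = (¼)*43 = 43/4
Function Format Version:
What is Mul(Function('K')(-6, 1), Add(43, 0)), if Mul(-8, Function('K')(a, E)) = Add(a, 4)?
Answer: Rational(43, 4) ≈ 10.750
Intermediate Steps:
Function('K')(a, E) = Add(Rational(-1, 2), Mul(Rational(-1, 8), a)) (Function('K')(a, E) = Mul(Rational(-1, 8), Add(a, 4)) = Mul(Rational(-1, 8), Add(4, a)) = Add(Rational(-1, 2), Mul(Rational(-1, 8), a)))
Mul(Function('K')(-6, 1), Add(43, 0)) = Mul(Add(Rational(-1, 2), Mul(Rational(-1, 8), -6)), Add(43, 0)) = Mul(Add(Rational(-1, 2), Rational(3, 4)), 43) = Mul(Rational(1, 4), 43) = Rational(43, 4)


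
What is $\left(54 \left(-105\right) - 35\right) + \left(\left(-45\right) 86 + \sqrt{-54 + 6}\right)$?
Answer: $-9575 + 4 i \sqrt{3} \approx -9575.0 + 6.9282 i$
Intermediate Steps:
$\left(54 \left(-105\right) - 35\right) + \left(\left(-45\right) 86 + \sqrt{-54 + 6}\right) = \left(-5670 - 35\right) - \left(3870 - \sqrt{-48}\right) = -5705 - \left(3870 - 4 i \sqrt{3}\right) = -9575 + 4 i \sqrt{3}$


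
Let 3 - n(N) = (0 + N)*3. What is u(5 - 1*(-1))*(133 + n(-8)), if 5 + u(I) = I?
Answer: 160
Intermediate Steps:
u(I) = -5 + I
n(N) = 3 - 3*N (n(N) = 3 - (0 + N)*3 = 3 - N*3 = 3 - 3*N)
u(5 - 1*(-1))*(133 + n(-8)) = (-5 + (5 - 1*(-1)))*(133 + (3 - 3*(-8))) = (-5 + (5 + 1))*(133 + (3 + 24)) = (-5 + 6)*(133 + 27) = 1*160 = 160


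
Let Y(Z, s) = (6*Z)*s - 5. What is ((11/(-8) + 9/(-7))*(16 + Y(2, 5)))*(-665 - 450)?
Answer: 11795585/56 ≈ 2.1064e+5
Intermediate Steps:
Y(Z, s) = -5 + 6*Z*s (Y(Z, s) = 6*Z*s - 5 = -5 + 6*Z*s)
((11/(-8) + 9/(-7))*(16 + Y(2, 5)))*(-665 - 450) = ((11/(-8) + 9/(-7))*(16 + (-5 + 6*2*5)))*(-665 - 450) = ((11*(-⅛) + 9*(-⅐))*(16 + (-5 + 60)))*(-1115) = ((-11/8 - 9/7)*(16 + 55))*(-1115) = -149/56*71*(-1115) = -10579/56*(-1115) = 11795585/56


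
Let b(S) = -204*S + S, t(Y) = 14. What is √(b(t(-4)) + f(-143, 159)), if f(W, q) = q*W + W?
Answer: 3*I*√2858 ≈ 160.38*I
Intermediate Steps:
f(W, q) = W + W*q (f(W, q) = W*q + W = W + W*q)
b(S) = -203*S
√(b(t(-4)) + f(-143, 159)) = √(-203*14 - 143*(1 + 159)) = √(-2842 - 143*160) = √(-2842 - 22880) = √(-25722) = 3*I*√2858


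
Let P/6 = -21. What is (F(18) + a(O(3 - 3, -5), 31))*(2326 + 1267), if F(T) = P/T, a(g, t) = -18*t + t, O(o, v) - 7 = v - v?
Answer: -1918662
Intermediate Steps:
P = -126 (P = 6*(-21) = -126)
O(o, v) = 7 (O(o, v) = 7 + (v - v) = 7 + 0 = 7)
a(g, t) = -17*t
F(T) = -126/T
(F(18) + a(O(3 - 3, -5), 31))*(2326 + 1267) = (-126/18 - 17*31)*(2326 + 1267) = (-126*1/18 - 527)*3593 = (-7 - 527)*3593 = -534*3593 = -1918662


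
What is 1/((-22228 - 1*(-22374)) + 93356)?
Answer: 1/93502 ≈ 1.0695e-5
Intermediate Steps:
1/((-22228 - 1*(-22374)) + 93356) = 1/((-22228 + 22374) + 93356) = 1/(146 + 93356) = 1/93502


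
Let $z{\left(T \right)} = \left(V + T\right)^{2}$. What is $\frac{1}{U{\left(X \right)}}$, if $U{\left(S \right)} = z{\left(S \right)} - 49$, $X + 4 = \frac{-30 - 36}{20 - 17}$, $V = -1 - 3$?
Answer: $\frac{1}{851} \approx 0.0011751$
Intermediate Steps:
$V = -4$
$z{\left(T \right)} = \left(-4 + T\right)^{2}$
$X = -26$ ($X = -4 + \frac{-30 - 36}{20 - 17} = -4 - \frac{66}{3} = -4 - 22 = -26$)
$U{\left(S \right)} = -49 + \left(-4 + S\right)^{2}$ ($U{\left(S \right)} = \left(-4 + S\right)^{2} - 49 = -49 + \left(-4 + S\right)^{2}$)
$\frac{1}{U{\left(X \right)}} = \frac{1}{-49 + \left(-4 - 26\right)^{2}} = \frac{1}{-49 + \left(-30\right)^{2}} = \frac{1}{-49 + 900} = \frac{1}{851}$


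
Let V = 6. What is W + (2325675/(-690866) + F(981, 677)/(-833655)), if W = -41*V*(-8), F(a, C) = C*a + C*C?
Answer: 102794845602269/52358535930 ≈ 1963.3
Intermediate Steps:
F(a, C) = C² + C*a (F(a, C) = C*a + C² = C² + C*a)
W = 1968 (W = -41*6*(-8) = -246*(-8) = 1968)
W + (2325675/(-690866) + F(981, 677)/(-833655)) = 1968 + (2325675/(-690866) + (677*(677 + 981))/(-833655)) = 1968 + (2325675*(-1/690866) + (677*1658)*(-1/833655)) = 1968 + (-211425/62806 + 1122466*(-1/833655)) = 1968 + (-211425/62806 - 1122466/833655) = 1968 - 246753107971/52358535930 = 102794845602269/52358535930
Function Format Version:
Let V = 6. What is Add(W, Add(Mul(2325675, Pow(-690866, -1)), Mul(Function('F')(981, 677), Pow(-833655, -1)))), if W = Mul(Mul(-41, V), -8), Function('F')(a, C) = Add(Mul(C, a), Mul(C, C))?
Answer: Rational(102794845602269, 52358535930) ≈ 1963.3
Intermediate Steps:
Function('F')(a, C) = Add(Pow(C, 2), Mul(C, a)) (Function('F')(a, C) = Add(Mul(C, a), Pow(C, 2)) = Add(Pow(C, 2), Mul(C, a)))
W = 1968 (W = Mul(Mul(-41, 6), -8) = Mul(-246, -8) = 1968)
Add(W, Add(Mul(2325675, Pow(-690866, -1)), Mul(Function('F')(981, 677), Pow(-833655, -1)))) = Add(1968, Add(Mul(2325675, Pow(-690866, -1)), Mul(Mul(677, Add(677, 981)), Pow(-833655, -1)))) = Add(1968, Add(Mul(2325675, Rational(-1, 690866)), Mul(Mul(677, 1658), Rational(-1, 833655)))) = Add(1968, Add(Rational(-211425, 62806), Mul(1122466, Rational(-1, 833655)))) = Add(1968, Add(Rational(-211425, 62806), Rational(-1122466, 833655))) = Add(1968, Rational(-246753107971, 52358535930)) = Rational(102794845602269, 52358535930)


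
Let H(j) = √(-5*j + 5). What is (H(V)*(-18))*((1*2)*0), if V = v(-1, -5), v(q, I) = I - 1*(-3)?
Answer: 0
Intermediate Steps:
v(q, I) = 3 + I (v(q, I) = I + 3 = 3 + I)
V = -2 (V = 3 - 5 = -2)
H(j) = √(5 - 5*j)
(H(V)*(-18))*((1*2)*0) = (√(5 - 5*(-2))*(-18))*((1*2)*0) = (√(5 + 10)*(-18))*(2*0) = (√15*(-18))*0 = -18*√15*0 = 0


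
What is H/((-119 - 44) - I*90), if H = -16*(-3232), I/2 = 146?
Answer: -51712/26443 ≈ -1.9556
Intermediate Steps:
I = 292 (I = 2*146 = 292)
H = 51712
H/((-119 - 44) - I*90) = 51712/((-119 - 44) - 1*292*90) = 51712/(-163 - 292*90) = 51712/(-163 - 26280) = 51712/(-26443) = 51712*(-1/26443) = -51712/26443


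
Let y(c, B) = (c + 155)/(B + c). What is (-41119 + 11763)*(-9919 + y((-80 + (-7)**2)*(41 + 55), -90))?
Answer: 63762978682/219 ≈ 2.9115e+8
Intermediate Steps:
y(c, B) = (155 + c)/(B + c)
(-41119 + 11763)*(-9919 + y((-80 + (-7)**2)*(41 + 55), -90)) = (-41119 + 11763)*(-9919 + (155 + (-80 + (-7)**2)*(41 + 55))/(-90 + (-80 + (-7)**2)*(41 + 55))) = -29356*(-9919 + (155 + (-80 + 49)*96)/(-90 + (-80 + 49)*96)) = -29356*(-9919 + (155 - 31*96)/(-90 - 31*96)) = -29356*(-9919 + (155 - 2976)/(-90 - 2976)) = -29356*(-9919 - 2821/(-3066)) = -29356*(-9919 - 1/3066*(-2821)) = -29356*(-9919 + 403/438) = -29356*(-4344119/438) = 63762978682/219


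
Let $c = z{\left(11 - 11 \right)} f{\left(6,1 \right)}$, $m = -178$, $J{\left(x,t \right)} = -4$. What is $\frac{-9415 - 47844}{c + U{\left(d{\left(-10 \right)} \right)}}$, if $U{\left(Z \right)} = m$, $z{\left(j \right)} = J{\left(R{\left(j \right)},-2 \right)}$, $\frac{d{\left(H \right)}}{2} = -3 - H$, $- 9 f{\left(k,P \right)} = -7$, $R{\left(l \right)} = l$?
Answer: $\frac{515331}{1630} \approx 316.15$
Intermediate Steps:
$f{\left(k,P \right)} = \frac{7}{9}$ ($f{\left(k,P \right)} = \left(- \frac{1}{9}\right) \left(-7\right) = \frac{7}{9}$)
$d{\left(H \right)} = -6 - 2 H$ ($d{\left(H \right)} = 2 \left(-3 - H\right) = -6 - 2 H$)
$z{\left(j \right)} = -4$
$U{\left(Z \right)} = -178$
$c = - \frac{28}{9}$ ($c = \left(-4\right) \frac{7}{9} = - \frac{28}{9} \approx -3.1111$)
$\frac{-9415 - 47844}{c + U{\left(d{\left(-10 \right)} \right)}} = \frac{-9415 - 47844}{- \frac{28}{9} - 178} = - \frac{57259}{- \frac{1630}{9}} = \left(-57259\right) \left(- \frac{9}{1630}\right) = \frac{515331}{1630}$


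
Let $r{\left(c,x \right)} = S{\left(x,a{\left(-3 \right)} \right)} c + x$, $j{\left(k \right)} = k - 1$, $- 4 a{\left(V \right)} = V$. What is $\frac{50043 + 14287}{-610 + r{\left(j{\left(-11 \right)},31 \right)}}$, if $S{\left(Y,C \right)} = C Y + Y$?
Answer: $- \frac{6433}{123} \approx -52.301$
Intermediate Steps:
$a{\left(V \right)} = - \frac{V}{4}$
$j{\left(k \right)} = -1 + k$ ($j{\left(k \right)} = k - 1 = -1 + k$)
$S{\left(Y,C \right)} = Y + C Y$
$r{\left(c,x \right)} = x + \frac{7 c x}{4}$ ($r{\left(c,x \right)} = x \left(1 - - \frac{3}{4}\right) c + x = x \left(1 + \frac{3}{4}\right) c + x = x \frac{7}{4} c + x = \frac{7 x}{4} c + x = \frac{7 c x}{4} + x = x + \frac{7 c x}{4}$)
$\frac{50043 + 14287}{-610 + r{\left(j{\left(-11 \right)},31 \right)}} = \frac{50043 + 14287}{-610 + \frac{1}{4} \cdot 31 \left(4 + 7 \left(-1 - 11\right)\right)} = \frac{64330}{-610 + \frac{1}{4} \cdot 31 \left(4 + 7 \left(-12\right)\right)} = \frac{64330}{-610 + \frac{1}{4} \cdot 31 \left(4 - 84\right)} = \frac{64330}{-610 + \frac{1}{4} \cdot 31 \left(-80\right)} = \frac{64330}{-610 - 620} = \frac{64330}{-1230} = 64330 \left(- \frac{1}{1230}\right) = - \frac{6433}{123}$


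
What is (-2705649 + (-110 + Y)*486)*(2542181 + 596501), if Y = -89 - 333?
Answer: -9303684323082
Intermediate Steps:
Y = -422
(-2705649 + (-110 + Y)*486)*(2542181 + 596501) = (-2705649 + (-110 - 422)*486)*(2542181 + 596501) = (-2705649 - 532*486)*3138682 = (-2705649 - 258552)*3138682 = -2964201*3138682 = -9303684323082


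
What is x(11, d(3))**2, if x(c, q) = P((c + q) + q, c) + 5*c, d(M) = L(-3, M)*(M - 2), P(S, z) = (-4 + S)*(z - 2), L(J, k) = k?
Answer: 29584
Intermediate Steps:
P(S, z) = (-4 + S)*(-2 + z)
d(M) = M*(-2 + M) (d(M) = M*(M - 2) = M*(-2 + M))
x(c, q) = 8 - c - 4*q + c*(c + 2*q) (x(c, q) = (8 - 4*c - 2*((c + q) + q) + ((c + q) + q)*c) + 5*c = (8 - 4*c - 2*(c + 2*q) + (c + 2*q)*c) + 5*c = (8 - 4*c + (-4*q - 2*c) + c*(c + 2*q)) + 5*c = (8 - 6*c - 4*q + c*(c + 2*q)) + 5*c = 8 - c - 4*q + c*(c + 2*q))
x(11, d(3))**2 = (8 - 1*11 - 12*(-2 + 3) + 11*(11 + 2*(3*(-2 + 3))))**2 = (8 - 11 - 12 + 11*(11 + 2*(3*1)))**2 = (8 - 11 - 4*3 + 11*(11 + 2*3))**2 = (8 - 11 - 12 + 11*(11 + 6))**2 = (8 - 11 - 12 + 11*17)**2 = (8 - 11 - 12 + 187)**2 = 172**2 = 29584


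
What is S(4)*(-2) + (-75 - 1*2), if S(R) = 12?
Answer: -101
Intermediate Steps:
S(4)*(-2) + (-75 - 1*2) = 12*(-2) + (-75 - 1*2) = -24 + (-75 - 2) = -24 - 77 = -101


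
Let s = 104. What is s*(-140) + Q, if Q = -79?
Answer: -14639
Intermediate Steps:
s*(-140) + Q = 104*(-140) - 79 = -14560 - 79 = -14639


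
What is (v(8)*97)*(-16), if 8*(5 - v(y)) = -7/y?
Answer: -31719/4 ≈ -7929.8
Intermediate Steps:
v(y) = 5 + 7/(8*y) (v(y) = 5 - (-7)/(8*y) = 5 + 7/(8*y))
(v(8)*97)*(-16) = ((5 + (7/8)/8)*97)*(-16) = ((5 + (7/8)*(⅛))*97)*(-16) = ((5 + 7/64)*97)*(-16) = ((327/64)*97)*(-16) = (31719/64)*(-16) = -31719/4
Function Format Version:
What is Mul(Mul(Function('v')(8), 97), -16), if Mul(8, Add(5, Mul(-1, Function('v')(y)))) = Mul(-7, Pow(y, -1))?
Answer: Rational(-31719, 4) ≈ -7929.8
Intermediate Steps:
Function('v')(y) = Add(5, Mul(Rational(7, 8), Pow(y, -1))) (Function('v')(y) = Add(5, Mul(Rational(-1, 8), Mul(-7, Pow(y, -1)))) = Add(5, Mul(Rational(7, 8), Pow(y, -1))))
Mul(Mul(Function('v')(8), 97), -16) = Mul(Mul(Add(5, Mul(Rational(7, 8), Pow(8, -1))), 97), -16) = Mul(Mul(Add(5, Mul(Rational(7, 8), Rational(1, 8))), 97), -16) = Mul(Mul(Add(5, Rational(7, 64)), 97), -16) = Mul(Mul(Rational(327, 64), 97), -16) = Mul(Rational(31719, 64), -16) = Rational(-31719, 4)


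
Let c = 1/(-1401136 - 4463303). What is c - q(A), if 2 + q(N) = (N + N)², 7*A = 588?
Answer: -165506197459/5864439 ≈ -28222.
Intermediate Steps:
A = 84 (A = (⅐)*588 = 84)
q(N) = -2 + 4*N² (q(N) = -2 + (N + N)² = -2 + (2*N)² = -2 + 4*N²)
c = -1/5864439 (c = 1/(-5864439) = -1/5864439 ≈ -1.7052e-7)
c - q(A) = -1/5864439 - (-2 + 4*84²) = -1/5864439 - (-2 + 4*7056) = -1/5864439 - (-2 + 28224) = -1/5864439 - 1*28222 = -1/5864439 - 28222 = -165506197459/5864439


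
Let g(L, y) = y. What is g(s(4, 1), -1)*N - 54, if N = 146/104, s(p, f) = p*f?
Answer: -2881/52 ≈ -55.404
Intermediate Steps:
s(p, f) = f*p
N = 73/52 (N = 146*(1/104) = 73/52 ≈ 1.4038)
g(s(4, 1), -1)*N - 54 = -1*73/52 - 54 = -73/52 - 54 = -2881/52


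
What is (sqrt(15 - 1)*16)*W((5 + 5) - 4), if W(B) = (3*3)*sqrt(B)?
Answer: 288*sqrt(21) ≈ 1319.8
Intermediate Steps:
W(B) = 9*sqrt(B)
(sqrt(15 - 1)*16)*W((5 + 5) - 4) = (sqrt(15 - 1)*16)*(9*sqrt((5 + 5) - 4)) = (sqrt(14)*16)*(9*sqrt(10 - 4)) = (16*sqrt(14))*(9*sqrt(6)) = 288*sqrt(21)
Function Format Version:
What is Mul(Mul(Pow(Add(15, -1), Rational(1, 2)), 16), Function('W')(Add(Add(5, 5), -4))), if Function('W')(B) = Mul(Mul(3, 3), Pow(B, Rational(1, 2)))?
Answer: Mul(288, Pow(21, Rational(1, 2))) ≈ 1319.8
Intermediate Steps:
Function('W')(B) = Mul(9, Pow(B, Rational(1, 2)))
Mul(Mul(Pow(Add(15, -1), Rational(1, 2)), 16), Function('W')(Add(Add(5, 5), -4))) = Mul(Mul(Pow(Add(15, -1), Rational(1, 2)), 16), Mul(9, Pow(Add(Add(5, 5), -4), Rational(1, 2)))) = Mul(Mul(Pow(14, Rational(1, 2)), 16), Mul(9, Pow(Add(10, -4), Rational(1, 2)))) = Mul(Mul(16, Pow(14, Rational(1, 2))), Mul(9, Pow(6, Rational(1, 2)))) = Mul(288, Pow(21, Rational(1, 2)))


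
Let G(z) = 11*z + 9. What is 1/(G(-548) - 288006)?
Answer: -1/294025 ≈ -3.4011e-6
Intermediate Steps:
G(z) = 9 + 11*z
1/(G(-548) - 288006) = 1/((9 + 11*(-548)) - 288006) = 1/((9 - 6028) - 288006) = 1/(-6019 - 288006) = 1/(-294025) = -1/294025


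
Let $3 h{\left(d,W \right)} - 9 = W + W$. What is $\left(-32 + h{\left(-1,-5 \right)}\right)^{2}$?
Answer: $\frac{9409}{9} \approx 1045.4$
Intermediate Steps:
$h{\left(d,W \right)} = 3 + \frac{2 W}{3}$ ($h{\left(d,W \right)} = 3 + \frac{W + W}{3} = 3 + \frac{2 W}{3}$)
$\left(-32 + h{\left(-1,-5 \right)}\right)^{2} = \left(-32 + \left(3 + \frac{2}{3} \left(-5\right)\right)\right)^{2} = \left(-32 + \left(3 - \frac{10}{3}\right)\right)^{2} = \left(-32 - \frac{1}{3}\right)^{2} = \left(- \frac{97}{3}\right)^{2} = \frac{9409}{9}$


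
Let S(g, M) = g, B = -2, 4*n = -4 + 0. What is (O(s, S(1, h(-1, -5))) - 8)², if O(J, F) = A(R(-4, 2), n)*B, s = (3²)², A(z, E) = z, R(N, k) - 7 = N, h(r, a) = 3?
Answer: 196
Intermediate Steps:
R(N, k) = 7 + N
n = -1 (n = (-4 + 0)/4 = (¼)*(-4) = -1)
s = 81 (s = 9² = 81)
O(J, F) = -6 (O(J, F) = (7 - 4)*(-2) = 3*(-2) = -6)
(O(s, S(1, h(-1, -5))) - 8)² = (-6 - 8)² = (-14)² = 196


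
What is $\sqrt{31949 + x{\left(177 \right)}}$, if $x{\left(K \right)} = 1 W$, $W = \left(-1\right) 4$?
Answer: $\sqrt{31945} \approx 178.73$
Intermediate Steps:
$W = -4$
$x{\left(K \right)} = -4$ ($x{\left(K \right)} = 1 \left(-4\right) = -4$)
$\sqrt{31949 + x{\left(177 \right)}} = \sqrt{31949 - 4} = \sqrt{31945}$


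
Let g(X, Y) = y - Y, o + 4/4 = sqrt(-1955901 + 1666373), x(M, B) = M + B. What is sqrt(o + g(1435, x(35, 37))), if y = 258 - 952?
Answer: sqrt(-767 + 2*I*sqrt(72382)) ≈ 9.2173 + 29.188*I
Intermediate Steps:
x(M, B) = B + M
y = -694
o = -1 + 2*I*sqrt(72382) (o = -1 + sqrt(-1955901 + 1666373) = -1 + sqrt(-289528) = -1 + 2*I*sqrt(72382) ≈ -1.0 + 538.08*I)
g(X, Y) = -694 - Y
sqrt(o + g(1435, x(35, 37))) = sqrt((-1 + 2*I*sqrt(72382)) + (-694 - (37 + 35))) = sqrt((-1 + 2*I*sqrt(72382)) + (-694 - 1*72)) = sqrt((-1 + 2*I*sqrt(72382)) + (-694 - 72)) = sqrt((-1 + 2*I*sqrt(72382)) - 766) = sqrt(-767 + 2*I*sqrt(72382))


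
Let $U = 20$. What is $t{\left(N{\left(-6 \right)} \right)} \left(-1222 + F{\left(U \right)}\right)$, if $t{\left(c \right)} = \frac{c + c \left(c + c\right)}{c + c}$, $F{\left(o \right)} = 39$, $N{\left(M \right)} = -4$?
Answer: $\frac{8281}{2} \approx 4140.5$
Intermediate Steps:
$t{\left(c \right)} = \frac{c + 2 c^{2}}{2 c}$ ($t{\left(c \right)} = \frac{c + c 2 c}{2 c} = \left(c + 2 c^{2}\right) \frac{1}{2 c} = \frac{c + 2 c^{2}}{2 c}$)
$t{\left(N{\left(-6 \right)} \right)} \left(-1222 + F{\left(U \right)}\right) = \left(\frac{1}{2} - 4\right) \left(-1222 + 39\right) = \left(- \frac{7}{2}\right) \left(-1183\right) = \frac{8281}{2}$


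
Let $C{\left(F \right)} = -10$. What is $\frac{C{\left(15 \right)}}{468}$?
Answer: $- \frac{5}{234} \approx -0.021368$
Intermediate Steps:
$\frac{C{\left(15 \right)}}{468} = \frac{1}{468} \left(-10\right) = - \frac{5}{234}$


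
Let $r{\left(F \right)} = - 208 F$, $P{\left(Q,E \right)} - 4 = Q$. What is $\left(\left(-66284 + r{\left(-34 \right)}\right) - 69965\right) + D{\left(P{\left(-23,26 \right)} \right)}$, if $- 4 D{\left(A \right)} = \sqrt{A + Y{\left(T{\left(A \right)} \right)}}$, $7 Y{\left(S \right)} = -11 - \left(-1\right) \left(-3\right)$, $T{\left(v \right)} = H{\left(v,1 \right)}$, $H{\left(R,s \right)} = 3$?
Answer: $-129177 - \frac{i \sqrt{21}}{4} \approx -1.2918 \cdot 10^{5} - 1.1456 i$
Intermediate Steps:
$T{\left(v \right)} = 3$
$P{\left(Q,E \right)} = 4 + Q$
$Y{\left(S \right)} = -2$ ($Y{\left(S \right)} = \frac{-11 - \left(-1\right) \left(-3\right)}{7} = \frac{-11 - 3}{7} = \frac{1}{7} \left(-14\right) = -2$)
$D{\left(A \right)} = - \frac{\sqrt{-2 + A}}{4}$ ($D{\left(A \right)} = - \frac{\sqrt{A - 2}}{4} = - \frac{\sqrt{-2 + A}}{4}$)
$\left(\left(-66284 + r{\left(-34 \right)}\right) - 69965\right) + D{\left(P{\left(-23,26 \right)} \right)} = \left(\left(-66284 - -7072\right) - 69965\right) - \frac{\sqrt{-2 + \left(4 - 23\right)}}{4} = \left(\left(-66284 + 7072\right) - 69965\right) - \frac{\sqrt{-2 - 19}}{4} = \left(-59212 - 69965\right) - \frac{\sqrt{-21}}{4} = -129177 - \frac{i \sqrt{21}}{4}$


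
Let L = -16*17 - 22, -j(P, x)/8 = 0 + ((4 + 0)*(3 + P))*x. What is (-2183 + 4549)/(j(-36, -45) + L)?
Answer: -91/1839 ≈ -0.049483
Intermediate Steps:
j(P, x) = -8*x*(12 + 4*P) (j(P, x) = -8*(0 + ((4 + 0)*(3 + P))*x) = -8*(0 + (4*(3 + P))*x) = -8*(0 + (12 + 4*P)*x) = -8*(0 + x*(12 + 4*P)) = -8*x*(12 + 4*P))
L = -294 (L = -272 - 22 = -294)
(-2183 + 4549)/(j(-36, -45) + L) = (-2183 + 4549)/(-32*(-45)*(3 - 36) - 294) = 2366/(-32*(-45)*(-33) - 294) = 2366/(-47520 - 294) = 2366/(-47814) = 2366*(-1/47814) = -91/1839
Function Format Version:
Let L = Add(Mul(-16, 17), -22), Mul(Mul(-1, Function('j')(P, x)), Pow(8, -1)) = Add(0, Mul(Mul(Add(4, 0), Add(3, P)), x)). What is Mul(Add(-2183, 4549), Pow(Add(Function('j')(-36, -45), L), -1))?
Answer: Rational(-91, 1839) ≈ -0.049483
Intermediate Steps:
Function('j')(P, x) = Mul(-8, x, Add(12, Mul(4, P))) (Function('j')(P, x) = Mul(-8, Add(0, Mul(Mul(Add(4, 0), Add(3, P)), x))) = Mul(-8, Add(0, Mul(Mul(4, Add(3, P)), x))) = Mul(-8, Add(0, Mul(Add(12, Mul(4, P)), x))) = Mul(-8, Add(0, Mul(x, Add(12, Mul(4, P))))) = Mul(-8, Mul(x, Add(12, Mul(4, P)))) = Mul(-8, x, Add(12, Mul(4, P))))
L = -294 (L = Add(-272, -22) = -294)
Mul(Add(-2183, 4549), Pow(Add(Function('j')(-36, -45), L), -1)) = Mul(Add(-2183, 4549), Pow(Add(Mul(-32, -45, Add(3, -36)), -294), -1)) = Mul(2366, Pow(Add(Mul(-32, -45, -33), -294), -1)) = Mul(2366, Pow(Add(-47520, -294), -1)) = Mul(2366, Pow(-47814, -1)) = Mul(2366, Rational(-1, 47814)) = Rational(-91, 1839)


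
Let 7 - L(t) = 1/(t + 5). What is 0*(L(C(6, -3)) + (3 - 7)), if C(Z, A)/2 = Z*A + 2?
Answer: 0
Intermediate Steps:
C(Z, A) = 4 + 2*A*Z (C(Z, A) = 2*(Z*A + 2) = 2*(A*Z + 2) = 2*(2 + A*Z) = 4 + 2*A*Z)
L(t) = 7 - 1/(5 + t) (L(t) = 7 - 1/(t + 5) = 7 - 1/(5 + t))
0*(L(C(6, -3)) + (3 - 7)) = 0*((34 + 7*(4 + 2*(-3)*6))/(5 + (4 + 2*(-3)*6)) + (3 - 7)) = 0*((34 + 7*(4 - 36))/(5 + (4 - 36)) - 4) = 0*((34 + 7*(-32))/(5 - 32) - 4) = 0*((34 - 224)/(-27) - 4) = 0*(-1/27*(-190) - 4) = 0*(190/27 - 4) = 0*(82/27) = 0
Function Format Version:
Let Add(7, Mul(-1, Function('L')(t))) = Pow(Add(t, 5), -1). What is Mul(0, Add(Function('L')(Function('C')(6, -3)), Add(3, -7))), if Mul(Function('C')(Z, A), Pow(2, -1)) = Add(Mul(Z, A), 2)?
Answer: 0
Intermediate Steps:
Function('C')(Z, A) = Add(4, Mul(2, A, Z)) (Function('C')(Z, A) = Mul(2, Add(Mul(Z, A), 2)) = Mul(2, Add(Mul(A, Z), 2)) = Mul(2, Add(2, Mul(A, Z))) = Add(4, Mul(2, A, Z)))
Function('L')(t) = Add(7, Mul(-1, Pow(Add(5, t), -1))) (Function('L')(t) = Add(7, Mul(-1, Pow(Add(t, 5), -1))) = Add(7, Mul(-1, Pow(Add(5, t), -1))))
Mul(0, Add(Function('L')(Function('C')(6, -3)), Add(3, -7))) = Mul(0, Add(Mul(Pow(Add(5, Add(4, Mul(2, -3, 6))), -1), Add(34, Mul(7, Add(4, Mul(2, -3, 6))))), Add(3, -7))) = Mul(0, Add(Mul(Pow(Add(5, Add(4, -36)), -1), Add(34, Mul(7, Add(4, -36)))), -4)) = Mul(0, Add(Mul(Pow(Add(5, -32), -1), Add(34, Mul(7, -32))), -4)) = Mul(0, Add(Mul(Pow(-27, -1), Add(34, -224)), -4)) = Mul(0, Add(Mul(Rational(-1, 27), -190), -4)) = Mul(0, Add(Rational(190, 27), -4)) = Mul(0, Rational(82, 27)) = 0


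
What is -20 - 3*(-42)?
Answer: 106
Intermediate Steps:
-20 - 3*(-42) = -20 + 126 = 106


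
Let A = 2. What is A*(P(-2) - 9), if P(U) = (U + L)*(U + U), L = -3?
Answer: 22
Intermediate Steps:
P(U) = 2*U*(-3 + U) (P(U) = (U - 3)*(U + U) = (-3 + U)*(2*U) = 2*U*(-3 + U))
A*(P(-2) - 9) = 2*(2*(-2)*(-3 - 2) - 9) = 2*(2*(-2)*(-5) - 9) = 2*(20 - 9) = 2*11 = 22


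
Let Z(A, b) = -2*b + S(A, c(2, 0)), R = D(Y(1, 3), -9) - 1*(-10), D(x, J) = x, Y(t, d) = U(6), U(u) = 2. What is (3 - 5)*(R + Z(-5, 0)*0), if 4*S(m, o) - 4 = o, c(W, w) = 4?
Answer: -24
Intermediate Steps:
Y(t, d) = 2
S(m, o) = 1 + o/4
R = 12 (R = 2 - 1*(-10) = 2 + 10 = 12)
Z(A, b) = 2 - 2*b (Z(A, b) = -2*b + (1 + (¼)*4) = -2*b + (1 + 1) = -2*b + 2 = 2 - 2*b)
(3 - 5)*(R + Z(-5, 0)*0) = (3 - 5)*(12 + (2 - 2*0)*0) = -2*(12 + (2 + 0)*0) = -2*(12 + 2*0) = -2*(12 + 0) = -2*12 = -24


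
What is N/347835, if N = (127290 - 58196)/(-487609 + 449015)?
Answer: -34547/6712171995 ≈ -5.1469e-6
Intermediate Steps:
N = -34547/19297 (N = 69094/(-38594) = 69094*(-1/38594) = -34547/19297 ≈ -1.7903)
N/347835 = -34547/19297/347835 = -34547/19297*1/347835 = -34547/6712171995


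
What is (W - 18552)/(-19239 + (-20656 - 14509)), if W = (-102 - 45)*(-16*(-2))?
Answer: 5814/13601 ≈ 0.42747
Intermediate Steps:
W = -4704 (W = -147*32 = -4704)
(W - 18552)/(-19239 + (-20656 - 14509)) = (-4704 - 18552)/(-19239 + (-20656 - 14509)) = -23256/(-19239 - 35165) = -23256/(-54404) = -23256*(-1/54404) = 5814/13601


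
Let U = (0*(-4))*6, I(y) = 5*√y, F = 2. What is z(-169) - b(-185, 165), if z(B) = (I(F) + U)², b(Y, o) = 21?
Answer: 29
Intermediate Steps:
U = 0 (U = 0*6 = 0)
z(B) = 50 (z(B) = (5*√2 + 0)² = (5*√2)² = 50)
z(-169) - b(-185, 165) = 50 - 1*21 = 50 - 21 = 29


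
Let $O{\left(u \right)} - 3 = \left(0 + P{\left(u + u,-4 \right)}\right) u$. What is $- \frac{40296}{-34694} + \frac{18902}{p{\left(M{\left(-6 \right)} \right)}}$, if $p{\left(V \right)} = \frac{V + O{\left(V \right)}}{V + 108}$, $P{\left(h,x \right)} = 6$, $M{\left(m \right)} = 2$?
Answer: $\frac{36068571856}{294899} \approx 1.2231 \cdot 10^{5}$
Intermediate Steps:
$O{\left(u \right)} = 3 + 6 u$ ($O{\left(u \right)} = 3 + \left(0 + 6\right) u = 3 + 6 u$)
$p{\left(V \right)} = \frac{3 + 7 V}{108 + V}$ ($p{\left(V \right)} = \frac{V + \left(3 + 6 V\right)}{V + 108} = \frac{3 + 7 V}{108 + V}$)
$- \frac{40296}{-34694} + \frac{18902}{p{\left(M{\left(-6 \right)} \right)}} = - \frac{40296}{-34694} + \frac{18902}{\frac{1}{108 + 2} \left(3 + 7 \cdot 2\right)} = \left(-40296\right) \left(- \frac{1}{34694}\right) + \frac{18902}{\frac{1}{110} \left(3 + 14\right)} = \frac{20148}{17347} + \frac{18902}{\frac{1}{110} \cdot 17} = \frac{20148}{17347} + \frac{18902}{\frac{17}{110}} = \frac{20148}{17347} + 18902 \cdot \frac{110}{17} = \frac{20148}{17347} + \frac{2079220}{17} = \frac{36068571856}{294899}$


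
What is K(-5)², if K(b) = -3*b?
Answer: 225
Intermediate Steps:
K(-5)² = (-3*(-5))² = 15² = 225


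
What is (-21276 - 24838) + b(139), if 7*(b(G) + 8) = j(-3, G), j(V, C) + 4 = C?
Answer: -322719/7 ≈ -46103.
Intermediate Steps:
j(V, C) = -4 + C
b(G) = -60/7 + G/7 (b(G) = -8 + (-4 + G)/7 = -8 + (-4/7 + G/7) = -60/7 + G/7)
(-21276 - 24838) + b(139) = (-21276 - 24838) + (-60/7 + (1/7)*139) = -46114 + (-60/7 + 139/7) = -46114 + 79/7 = -322719/7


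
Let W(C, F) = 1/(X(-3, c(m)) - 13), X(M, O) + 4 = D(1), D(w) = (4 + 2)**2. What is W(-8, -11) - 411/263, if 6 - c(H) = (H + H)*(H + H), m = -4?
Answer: -7546/4997 ≈ -1.5101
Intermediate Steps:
c(H) = 6 - 4*H**2 (c(H) = 6 - (H + H)*(H + H) = 6 - 2*H*2*H = 6 - 4*H**2)
D(w) = 36 (D(w) = 6**2 = 36)
X(M, O) = 32 (X(M, O) = -4 + 36 = 32)
W(C, F) = 1/19 (W(C, F) = 1/(32 - 13) = 1/19)
W(-8, -11) - 411/263 = 1/19 - 411/263 = -7546/4997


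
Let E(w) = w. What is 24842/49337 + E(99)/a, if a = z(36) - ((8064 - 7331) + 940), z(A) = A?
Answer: 35781991/80764669 ≈ 0.44304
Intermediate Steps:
a = -1637 (a = 36 - ((8064 - 7331) + 940) = 36 - (733 + 940) = 36 - 1*1673 = 36 - 1673 = -1637)
24842/49337 + E(99)/a = 24842/49337 + 99/(-1637) = 24842*(1/49337) + 99*(-1/1637) = 24842/49337 - 99/1637 = 35781991/80764669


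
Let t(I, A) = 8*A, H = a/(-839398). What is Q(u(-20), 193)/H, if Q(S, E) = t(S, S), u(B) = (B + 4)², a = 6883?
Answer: -1719087104/6883 ≈ -2.4976e+5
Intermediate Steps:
H = -6883/839398 (H = 6883/(-839398) = 6883*(-1/839398) = -6883/839398 ≈ -0.0081999)
u(B) = (4 + B)²
Q(S, E) = 8*S
Q(u(-20), 193)/H = (8*(4 - 20)²)/(-6883/839398) = (8*(-16)²)*(-839398/6883) = (8*256)*(-839398/6883) = 2048*(-839398/6883) = -1719087104/6883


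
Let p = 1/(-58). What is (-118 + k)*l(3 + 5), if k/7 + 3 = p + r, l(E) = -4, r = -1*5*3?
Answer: 28318/29 ≈ 976.48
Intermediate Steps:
r = -15 (r = -5*3 = -15)
p = -1/58 ≈ -0.017241
k = -7315/58 (k = -21 + 7*(-1/58 - 15) = -21 + 7*(-871/58) = -21 - 6097/58 = -7315/58 ≈ -126.12)
(-118 + k)*l(3 + 5) = (-118 - 7315/58)*(-4) = -14159/58*(-4) = 28318/29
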